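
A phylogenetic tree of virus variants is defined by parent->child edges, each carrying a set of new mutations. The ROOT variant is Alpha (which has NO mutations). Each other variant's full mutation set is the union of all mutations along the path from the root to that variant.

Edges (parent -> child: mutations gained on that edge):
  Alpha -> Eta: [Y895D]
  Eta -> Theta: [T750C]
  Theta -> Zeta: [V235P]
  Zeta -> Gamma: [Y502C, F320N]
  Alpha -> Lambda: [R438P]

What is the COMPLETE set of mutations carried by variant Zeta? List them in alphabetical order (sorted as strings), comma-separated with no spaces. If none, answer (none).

At Alpha: gained [] -> total []
At Eta: gained ['Y895D'] -> total ['Y895D']
At Theta: gained ['T750C'] -> total ['T750C', 'Y895D']
At Zeta: gained ['V235P'] -> total ['T750C', 'V235P', 'Y895D']

Answer: T750C,V235P,Y895D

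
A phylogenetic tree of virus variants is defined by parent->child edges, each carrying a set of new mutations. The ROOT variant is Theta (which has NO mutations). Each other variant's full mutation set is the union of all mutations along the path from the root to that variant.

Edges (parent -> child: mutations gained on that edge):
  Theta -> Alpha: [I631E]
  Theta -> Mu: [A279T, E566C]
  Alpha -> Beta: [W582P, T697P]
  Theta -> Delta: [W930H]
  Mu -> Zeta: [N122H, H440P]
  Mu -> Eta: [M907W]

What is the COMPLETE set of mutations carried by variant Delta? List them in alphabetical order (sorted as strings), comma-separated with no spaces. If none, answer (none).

At Theta: gained [] -> total []
At Delta: gained ['W930H'] -> total ['W930H']

Answer: W930H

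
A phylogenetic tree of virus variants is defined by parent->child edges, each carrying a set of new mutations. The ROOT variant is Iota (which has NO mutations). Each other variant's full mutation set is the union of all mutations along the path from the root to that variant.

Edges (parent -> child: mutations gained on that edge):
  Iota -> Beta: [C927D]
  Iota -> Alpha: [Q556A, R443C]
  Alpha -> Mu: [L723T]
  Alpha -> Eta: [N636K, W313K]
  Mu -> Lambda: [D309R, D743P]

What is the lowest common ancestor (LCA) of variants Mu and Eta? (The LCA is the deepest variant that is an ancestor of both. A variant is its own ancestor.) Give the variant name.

Path from root to Mu: Iota -> Alpha -> Mu
  ancestors of Mu: {Iota, Alpha, Mu}
Path from root to Eta: Iota -> Alpha -> Eta
  ancestors of Eta: {Iota, Alpha, Eta}
Common ancestors: {Iota, Alpha}
Walk up from Eta: Eta (not in ancestors of Mu), Alpha (in ancestors of Mu), Iota (in ancestors of Mu)
Deepest common ancestor (LCA) = Alpha

Answer: Alpha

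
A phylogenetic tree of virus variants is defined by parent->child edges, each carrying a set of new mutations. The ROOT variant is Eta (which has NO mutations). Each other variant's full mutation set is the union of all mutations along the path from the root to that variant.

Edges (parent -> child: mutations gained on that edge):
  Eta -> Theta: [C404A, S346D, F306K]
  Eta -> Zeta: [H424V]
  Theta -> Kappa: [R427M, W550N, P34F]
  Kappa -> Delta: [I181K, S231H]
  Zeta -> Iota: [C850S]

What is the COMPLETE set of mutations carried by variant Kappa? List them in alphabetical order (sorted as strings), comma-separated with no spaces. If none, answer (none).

Answer: C404A,F306K,P34F,R427M,S346D,W550N

Derivation:
At Eta: gained [] -> total []
At Theta: gained ['C404A', 'S346D', 'F306K'] -> total ['C404A', 'F306K', 'S346D']
At Kappa: gained ['R427M', 'W550N', 'P34F'] -> total ['C404A', 'F306K', 'P34F', 'R427M', 'S346D', 'W550N']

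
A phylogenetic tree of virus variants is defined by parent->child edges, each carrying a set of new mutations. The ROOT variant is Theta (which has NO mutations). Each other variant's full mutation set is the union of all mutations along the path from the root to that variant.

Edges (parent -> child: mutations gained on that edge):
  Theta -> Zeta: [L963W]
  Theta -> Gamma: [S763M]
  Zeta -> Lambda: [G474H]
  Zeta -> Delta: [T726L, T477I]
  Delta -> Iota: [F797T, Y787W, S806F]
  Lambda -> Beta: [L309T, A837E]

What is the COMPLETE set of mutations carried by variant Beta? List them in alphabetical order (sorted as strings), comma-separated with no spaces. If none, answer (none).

Answer: A837E,G474H,L309T,L963W

Derivation:
At Theta: gained [] -> total []
At Zeta: gained ['L963W'] -> total ['L963W']
At Lambda: gained ['G474H'] -> total ['G474H', 'L963W']
At Beta: gained ['L309T', 'A837E'] -> total ['A837E', 'G474H', 'L309T', 'L963W']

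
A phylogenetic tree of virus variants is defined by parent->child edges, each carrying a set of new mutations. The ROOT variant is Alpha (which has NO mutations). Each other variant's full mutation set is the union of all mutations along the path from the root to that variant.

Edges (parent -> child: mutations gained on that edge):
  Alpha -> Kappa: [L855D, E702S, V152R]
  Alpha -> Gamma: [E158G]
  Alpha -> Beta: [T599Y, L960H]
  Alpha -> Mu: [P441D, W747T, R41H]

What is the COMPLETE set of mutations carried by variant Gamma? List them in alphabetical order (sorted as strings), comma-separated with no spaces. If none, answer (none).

Answer: E158G

Derivation:
At Alpha: gained [] -> total []
At Gamma: gained ['E158G'] -> total ['E158G']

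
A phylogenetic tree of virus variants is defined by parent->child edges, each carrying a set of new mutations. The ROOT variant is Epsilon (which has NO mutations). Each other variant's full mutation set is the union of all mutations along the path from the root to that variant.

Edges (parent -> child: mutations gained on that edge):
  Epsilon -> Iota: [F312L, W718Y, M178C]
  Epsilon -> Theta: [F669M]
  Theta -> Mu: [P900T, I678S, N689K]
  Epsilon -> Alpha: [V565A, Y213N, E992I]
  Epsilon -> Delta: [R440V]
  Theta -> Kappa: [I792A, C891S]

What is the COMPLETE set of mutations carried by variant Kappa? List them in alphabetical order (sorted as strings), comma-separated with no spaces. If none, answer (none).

At Epsilon: gained [] -> total []
At Theta: gained ['F669M'] -> total ['F669M']
At Kappa: gained ['I792A', 'C891S'] -> total ['C891S', 'F669M', 'I792A']

Answer: C891S,F669M,I792A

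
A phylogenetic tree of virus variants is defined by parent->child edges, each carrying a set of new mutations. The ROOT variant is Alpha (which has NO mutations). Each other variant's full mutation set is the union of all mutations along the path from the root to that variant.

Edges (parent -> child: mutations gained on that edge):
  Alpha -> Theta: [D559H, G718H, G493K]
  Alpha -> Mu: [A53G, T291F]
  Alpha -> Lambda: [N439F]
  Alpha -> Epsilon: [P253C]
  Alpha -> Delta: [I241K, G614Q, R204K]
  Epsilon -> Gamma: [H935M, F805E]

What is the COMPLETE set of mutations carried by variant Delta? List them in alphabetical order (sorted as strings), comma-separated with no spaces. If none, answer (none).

At Alpha: gained [] -> total []
At Delta: gained ['I241K', 'G614Q', 'R204K'] -> total ['G614Q', 'I241K', 'R204K']

Answer: G614Q,I241K,R204K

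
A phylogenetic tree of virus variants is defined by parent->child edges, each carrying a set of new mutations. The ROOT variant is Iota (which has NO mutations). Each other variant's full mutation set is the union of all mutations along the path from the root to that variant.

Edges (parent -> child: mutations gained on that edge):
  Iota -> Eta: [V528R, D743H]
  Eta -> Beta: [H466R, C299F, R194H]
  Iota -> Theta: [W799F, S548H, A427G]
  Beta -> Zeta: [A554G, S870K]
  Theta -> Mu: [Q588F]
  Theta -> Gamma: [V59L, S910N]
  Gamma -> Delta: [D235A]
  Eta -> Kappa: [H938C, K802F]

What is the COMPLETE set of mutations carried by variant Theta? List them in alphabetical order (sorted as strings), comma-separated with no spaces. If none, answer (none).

At Iota: gained [] -> total []
At Theta: gained ['W799F', 'S548H', 'A427G'] -> total ['A427G', 'S548H', 'W799F']

Answer: A427G,S548H,W799F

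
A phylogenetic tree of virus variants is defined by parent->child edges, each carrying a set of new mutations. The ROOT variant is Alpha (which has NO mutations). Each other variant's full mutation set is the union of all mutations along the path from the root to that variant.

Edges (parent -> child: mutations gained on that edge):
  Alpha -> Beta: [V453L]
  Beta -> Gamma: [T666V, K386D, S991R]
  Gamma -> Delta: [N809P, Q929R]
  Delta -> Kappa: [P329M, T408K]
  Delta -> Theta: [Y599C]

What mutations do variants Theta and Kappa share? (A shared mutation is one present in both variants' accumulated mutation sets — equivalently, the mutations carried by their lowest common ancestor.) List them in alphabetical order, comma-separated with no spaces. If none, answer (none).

Answer: K386D,N809P,Q929R,S991R,T666V,V453L

Derivation:
Accumulating mutations along path to Theta:
  At Alpha: gained [] -> total []
  At Beta: gained ['V453L'] -> total ['V453L']
  At Gamma: gained ['T666V', 'K386D', 'S991R'] -> total ['K386D', 'S991R', 'T666V', 'V453L']
  At Delta: gained ['N809P', 'Q929R'] -> total ['K386D', 'N809P', 'Q929R', 'S991R', 'T666V', 'V453L']
  At Theta: gained ['Y599C'] -> total ['K386D', 'N809P', 'Q929R', 'S991R', 'T666V', 'V453L', 'Y599C']
Mutations(Theta) = ['K386D', 'N809P', 'Q929R', 'S991R', 'T666V', 'V453L', 'Y599C']
Accumulating mutations along path to Kappa:
  At Alpha: gained [] -> total []
  At Beta: gained ['V453L'] -> total ['V453L']
  At Gamma: gained ['T666V', 'K386D', 'S991R'] -> total ['K386D', 'S991R', 'T666V', 'V453L']
  At Delta: gained ['N809P', 'Q929R'] -> total ['K386D', 'N809P', 'Q929R', 'S991R', 'T666V', 'V453L']
  At Kappa: gained ['P329M', 'T408K'] -> total ['K386D', 'N809P', 'P329M', 'Q929R', 'S991R', 'T408K', 'T666V', 'V453L']
Mutations(Kappa) = ['K386D', 'N809P', 'P329M', 'Q929R', 'S991R', 'T408K', 'T666V', 'V453L']
Intersection: ['K386D', 'N809P', 'Q929R', 'S991R', 'T666V', 'V453L', 'Y599C'] ∩ ['K386D', 'N809P', 'P329M', 'Q929R', 'S991R', 'T408K', 'T666V', 'V453L'] = ['K386D', 'N809P', 'Q929R', 'S991R', 'T666V', 'V453L']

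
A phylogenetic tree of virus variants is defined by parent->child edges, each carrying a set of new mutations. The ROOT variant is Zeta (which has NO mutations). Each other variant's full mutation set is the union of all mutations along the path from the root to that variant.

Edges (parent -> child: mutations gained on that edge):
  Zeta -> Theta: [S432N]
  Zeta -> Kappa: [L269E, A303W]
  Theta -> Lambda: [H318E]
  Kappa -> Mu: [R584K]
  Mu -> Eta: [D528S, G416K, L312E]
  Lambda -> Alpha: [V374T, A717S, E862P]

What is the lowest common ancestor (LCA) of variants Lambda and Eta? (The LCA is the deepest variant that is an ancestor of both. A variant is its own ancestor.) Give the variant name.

Answer: Zeta

Derivation:
Path from root to Lambda: Zeta -> Theta -> Lambda
  ancestors of Lambda: {Zeta, Theta, Lambda}
Path from root to Eta: Zeta -> Kappa -> Mu -> Eta
  ancestors of Eta: {Zeta, Kappa, Mu, Eta}
Common ancestors: {Zeta}
Walk up from Eta: Eta (not in ancestors of Lambda), Mu (not in ancestors of Lambda), Kappa (not in ancestors of Lambda), Zeta (in ancestors of Lambda)
Deepest common ancestor (LCA) = Zeta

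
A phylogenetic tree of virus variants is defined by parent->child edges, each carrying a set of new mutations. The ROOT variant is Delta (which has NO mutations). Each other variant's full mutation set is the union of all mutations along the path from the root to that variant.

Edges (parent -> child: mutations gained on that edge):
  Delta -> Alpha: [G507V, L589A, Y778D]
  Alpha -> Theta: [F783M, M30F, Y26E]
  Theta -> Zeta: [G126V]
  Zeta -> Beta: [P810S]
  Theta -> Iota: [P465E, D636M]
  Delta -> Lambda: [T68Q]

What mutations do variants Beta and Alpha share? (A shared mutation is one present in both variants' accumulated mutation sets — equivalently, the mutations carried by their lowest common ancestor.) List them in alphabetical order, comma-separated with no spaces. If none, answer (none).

Answer: G507V,L589A,Y778D

Derivation:
Accumulating mutations along path to Beta:
  At Delta: gained [] -> total []
  At Alpha: gained ['G507V', 'L589A', 'Y778D'] -> total ['G507V', 'L589A', 'Y778D']
  At Theta: gained ['F783M', 'M30F', 'Y26E'] -> total ['F783M', 'G507V', 'L589A', 'M30F', 'Y26E', 'Y778D']
  At Zeta: gained ['G126V'] -> total ['F783M', 'G126V', 'G507V', 'L589A', 'M30F', 'Y26E', 'Y778D']
  At Beta: gained ['P810S'] -> total ['F783M', 'G126V', 'G507V', 'L589A', 'M30F', 'P810S', 'Y26E', 'Y778D']
Mutations(Beta) = ['F783M', 'G126V', 'G507V', 'L589A', 'M30F', 'P810S', 'Y26E', 'Y778D']
Accumulating mutations along path to Alpha:
  At Delta: gained [] -> total []
  At Alpha: gained ['G507V', 'L589A', 'Y778D'] -> total ['G507V', 'L589A', 'Y778D']
Mutations(Alpha) = ['G507V', 'L589A', 'Y778D']
Intersection: ['F783M', 'G126V', 'G507V', 'L589A', 'M30F', 'P810S', 'Y26E', 'Y778D'] ∩ ['G507V', 'L589A', 'Y778D'] = ['G507V', 'L589A', 'Y778D']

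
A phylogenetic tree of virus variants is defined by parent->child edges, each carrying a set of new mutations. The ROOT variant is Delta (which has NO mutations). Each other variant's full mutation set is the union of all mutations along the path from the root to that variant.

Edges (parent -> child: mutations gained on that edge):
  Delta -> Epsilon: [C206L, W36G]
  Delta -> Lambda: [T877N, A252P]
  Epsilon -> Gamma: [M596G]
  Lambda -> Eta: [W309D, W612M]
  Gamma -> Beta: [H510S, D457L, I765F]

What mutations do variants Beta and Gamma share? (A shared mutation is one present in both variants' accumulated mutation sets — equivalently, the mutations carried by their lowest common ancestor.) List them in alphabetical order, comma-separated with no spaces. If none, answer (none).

Answer: C206L,M596G,W36G

Derivation:
Accumulating mutations along path to Beta:
  At Delta: gained [] -> total []
  At Epsilon: gained ['C206L', 'W36G'] -> total ['C206L', 'W36G']
  At Gamma: gained ['M596G'] -> total ['C206L', 'M596G', 'W36G']
  At Beta: gained ['H510S', 'D457L', 'I765F'] -> total ['C206L', 'D457L', 'H510S', 'I765F', 'M596G', 'W36G']
Mutations(Beta) = ['C206L', 'D457L', 'H510S', 'I765F', 'M596G', 'W36G']
Accumulating mutations along path to Gamma:
  At Delta: gained [] -> total []
  At Epsilon: gained ['C206L', 'W36G'] -> total ['C206L', 'W36G']
  At Gamma: gained ['M596G'] -> total ['C206L', 'M596G', 'W36G']
Mutations(Gamma) = ['C206L', 'M596G', 'W36G']
Intersection: ['C206L', 'D457L', 'H510S', 'I765F', 'M596G', 'W36G'] ∩ ['C206L', 'M596G', 'W36G'] = ['C206L', 'M596G', 'W36G']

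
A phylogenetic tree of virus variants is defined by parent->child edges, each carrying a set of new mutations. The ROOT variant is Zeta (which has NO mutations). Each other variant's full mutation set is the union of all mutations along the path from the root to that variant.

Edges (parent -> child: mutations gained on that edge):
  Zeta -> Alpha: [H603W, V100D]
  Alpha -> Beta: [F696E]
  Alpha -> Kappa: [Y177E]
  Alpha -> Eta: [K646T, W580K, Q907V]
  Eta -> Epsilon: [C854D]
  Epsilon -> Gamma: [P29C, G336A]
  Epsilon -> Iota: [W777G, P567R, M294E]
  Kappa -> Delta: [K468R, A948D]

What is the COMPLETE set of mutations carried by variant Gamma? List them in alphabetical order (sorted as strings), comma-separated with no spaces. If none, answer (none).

At Zeta: gained [] -> total []
At Alpha: gained ['H603W', 'V100D'] -> total ['H603W', 'V100D']
At Eta: gained ['K646T', 'W580K', 'Q907V'] -> total ['H603W', 'K646T', 'Q907V', 'V100D', 'W580K']
At Epsilon: gained ['C854D'] -> total ['C854D', 'H603W', 'K646T', 'Q907V', 'V100D', 'W580K']
At Gamma: gained ['P29C', 'G336A'] -> total ['C854D', 'G336A', 'H603W', 'K646T', 'P29C', 'Q907V', 'V100D', 'W580K']

Answer: C854D,G336A,H603W,K646T,P29C,Q907V,V100D,W580K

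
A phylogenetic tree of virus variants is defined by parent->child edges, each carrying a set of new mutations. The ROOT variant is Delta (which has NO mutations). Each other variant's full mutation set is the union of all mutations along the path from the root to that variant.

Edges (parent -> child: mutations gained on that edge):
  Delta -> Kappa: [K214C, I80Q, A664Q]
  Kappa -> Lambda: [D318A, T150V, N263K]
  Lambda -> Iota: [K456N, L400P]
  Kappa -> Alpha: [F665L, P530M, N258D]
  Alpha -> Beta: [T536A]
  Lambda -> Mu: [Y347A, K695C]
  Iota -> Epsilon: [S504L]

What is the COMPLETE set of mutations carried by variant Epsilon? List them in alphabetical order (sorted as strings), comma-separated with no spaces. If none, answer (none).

Answer: A664Q,D318A,I80Q,K214C,K456N,L400P,N263K,S504L,T150V

Derivation:
At Delta: gained [] -> total []
At Kappa: gained ['K214C', 'I80Q', 'A664Q'] -> total ['A664Q', 'I80Q', 'K214C']
At Lambda: gained ['D318A', 'T150V', 'N263K'] -> total ['A664Q', 'D318A', 'I80Q', 'K214C', 'N263K', 'T150V']
At Iota: gained ['K456N', 'L400P'] -> total ['A664Q', 'D318A', 'I80Q', 'K214C', 'K456N', 'L400P', 'N263K', 'T150V']
At Epsilon: gained ['S504L'] -> total ['A664Q', 'D318A', 'I80Q', 'K214C', 'K456N', 'L400P', 'N263K', 'S504L', 'T150V']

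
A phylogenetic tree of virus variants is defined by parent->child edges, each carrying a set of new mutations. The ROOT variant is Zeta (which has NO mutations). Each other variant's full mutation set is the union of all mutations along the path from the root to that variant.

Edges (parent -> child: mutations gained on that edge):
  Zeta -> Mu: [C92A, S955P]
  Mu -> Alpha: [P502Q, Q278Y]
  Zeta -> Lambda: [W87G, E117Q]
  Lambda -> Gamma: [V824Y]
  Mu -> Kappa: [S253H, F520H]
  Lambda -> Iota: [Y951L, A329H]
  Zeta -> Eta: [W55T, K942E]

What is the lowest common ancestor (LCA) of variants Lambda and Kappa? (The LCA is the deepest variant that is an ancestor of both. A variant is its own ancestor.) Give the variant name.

Path from root to Lambda: Zeta -> Lambda
  ancestors of Lambda: {Zeta, Lambda}
Path from root to Kappa: Zeta -> Mu -> Kappa
  ancestors of Kappa: {Zeta, Mu, Kappa}
Common ancestors: {Zeta}
Walk up from Kappa: Kappa (not in ancestors of Lambda), Mu (not in ancestors of Lambda), Zeta (in ancestors of Lambda)
Deepest common ancestor (LCA) = Zeta

Answer: Zeta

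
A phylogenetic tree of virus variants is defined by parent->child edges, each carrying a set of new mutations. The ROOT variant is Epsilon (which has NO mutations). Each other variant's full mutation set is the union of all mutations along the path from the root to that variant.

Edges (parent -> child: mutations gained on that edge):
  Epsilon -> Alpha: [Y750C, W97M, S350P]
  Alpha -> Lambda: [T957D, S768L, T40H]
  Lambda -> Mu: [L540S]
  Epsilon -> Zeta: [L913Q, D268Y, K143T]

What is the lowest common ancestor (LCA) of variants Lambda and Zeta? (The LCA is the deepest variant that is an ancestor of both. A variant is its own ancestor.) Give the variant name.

Answer: Epsilon

Derivation:
Path from root to Lambda: Epsilon -> Alpha -> Lambda
  ancestors of Lambda: {Epsilon, Alpha, Lambda}
Path from root to Zeta: Epsilon -> Zeta
  ancestors of Zeta: {Epsilon, Zeta}
Common ancestors: {Epsilon}
Walk up from Zeta: Zeta (not in ancestors of Lambda), Epsilon (in ancestors of Lambda)
Deepest common ancestor (LCA) = Epsilon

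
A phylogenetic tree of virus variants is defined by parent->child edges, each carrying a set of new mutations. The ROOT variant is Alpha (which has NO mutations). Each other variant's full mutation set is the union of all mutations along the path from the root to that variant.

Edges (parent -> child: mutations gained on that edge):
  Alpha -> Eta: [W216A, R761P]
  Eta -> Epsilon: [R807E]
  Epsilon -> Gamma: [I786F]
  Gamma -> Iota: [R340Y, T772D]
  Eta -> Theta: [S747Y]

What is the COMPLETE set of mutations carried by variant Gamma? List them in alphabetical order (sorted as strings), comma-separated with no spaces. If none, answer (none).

At Alpha: gained [] -> total []
At Eta: gained ['W216A', 'R761P'] -> total ['R761P', 'W216A']
At Epsilon: gained ['R807E'] -> total ['R761P', 'R807E', 'W216A']
At Gamma: gained ['I786F'] -> total ['I786F', 'R761P', 'R807E', 'W216A']

Answer: I786F,R761P,R807E,W216A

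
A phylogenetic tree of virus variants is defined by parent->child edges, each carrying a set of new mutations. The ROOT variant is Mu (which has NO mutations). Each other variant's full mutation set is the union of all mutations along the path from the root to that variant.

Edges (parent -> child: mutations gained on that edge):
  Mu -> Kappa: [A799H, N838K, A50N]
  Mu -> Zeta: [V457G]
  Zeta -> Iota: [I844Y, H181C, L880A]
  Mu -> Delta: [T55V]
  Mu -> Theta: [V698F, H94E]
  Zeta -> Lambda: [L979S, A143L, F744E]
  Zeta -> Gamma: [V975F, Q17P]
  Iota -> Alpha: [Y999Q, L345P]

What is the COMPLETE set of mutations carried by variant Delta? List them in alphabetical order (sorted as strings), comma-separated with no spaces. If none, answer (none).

At Mu: gained [] -> total []
At Delta: gained ['T55V'] -> total ['T55V']

Answer: T55V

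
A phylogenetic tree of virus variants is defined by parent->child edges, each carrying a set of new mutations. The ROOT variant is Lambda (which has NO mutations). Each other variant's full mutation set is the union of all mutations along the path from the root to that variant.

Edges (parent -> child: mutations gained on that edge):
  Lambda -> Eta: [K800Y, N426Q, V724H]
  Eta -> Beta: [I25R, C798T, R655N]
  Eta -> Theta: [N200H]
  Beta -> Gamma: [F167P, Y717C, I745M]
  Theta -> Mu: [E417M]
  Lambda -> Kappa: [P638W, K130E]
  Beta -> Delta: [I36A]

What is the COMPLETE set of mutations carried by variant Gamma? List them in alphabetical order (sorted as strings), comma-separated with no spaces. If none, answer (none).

At Lambda: gained [] -> total []
At Eta: gained ['K800Y', 'N426Q', 'V724H'] -> total ['K800Y', 'N426Q', 'V724H']
At Beta: gained ['I25R', 'C798T', 'R655N'] -> total ['C798T', 'I25R', 'K800Y', 'N426Q', 'R655N', 'V724H']
At Gamma: gained ['F167P', 'Y717C', 'I745M'] -> total ['C798T', 'F167P', 'I25R', 'I745M', 'K800Y', 'N426Q', 'R655N', 'V724H', 'Y717C']

Answer: C798T,F167P,I25R,I745M,K800Y,N426Q,R655N,V724H,Y717C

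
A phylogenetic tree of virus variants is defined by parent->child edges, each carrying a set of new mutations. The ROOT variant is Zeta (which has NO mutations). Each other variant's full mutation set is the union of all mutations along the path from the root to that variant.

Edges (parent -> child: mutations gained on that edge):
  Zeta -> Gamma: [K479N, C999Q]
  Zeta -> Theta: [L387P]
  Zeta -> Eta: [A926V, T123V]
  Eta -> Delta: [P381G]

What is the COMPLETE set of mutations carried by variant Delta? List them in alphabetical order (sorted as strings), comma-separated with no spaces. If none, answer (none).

At Zeta: gained [] -> total []
At Eta: gained ['A926V', 'T123V'] -> total ['A926V', 'T123V']
At Delta: gained ['P381G'] -> total ['A926V', 'P381G', 'T123V']

Answer: A926V,P381G,T123V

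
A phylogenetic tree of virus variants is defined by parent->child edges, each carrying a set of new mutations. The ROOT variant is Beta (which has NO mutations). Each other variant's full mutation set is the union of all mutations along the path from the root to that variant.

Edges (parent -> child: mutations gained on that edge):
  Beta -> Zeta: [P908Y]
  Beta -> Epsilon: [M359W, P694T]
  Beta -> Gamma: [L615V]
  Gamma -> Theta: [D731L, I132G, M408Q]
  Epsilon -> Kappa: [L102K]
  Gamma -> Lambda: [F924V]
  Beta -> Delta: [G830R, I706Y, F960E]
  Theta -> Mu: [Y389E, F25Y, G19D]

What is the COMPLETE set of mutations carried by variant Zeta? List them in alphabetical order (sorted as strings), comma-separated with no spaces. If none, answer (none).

At Beta: gained [] -> total []
At Zeta: gained ['P908Y'] -> total ['P908Y']

Answer: P908Y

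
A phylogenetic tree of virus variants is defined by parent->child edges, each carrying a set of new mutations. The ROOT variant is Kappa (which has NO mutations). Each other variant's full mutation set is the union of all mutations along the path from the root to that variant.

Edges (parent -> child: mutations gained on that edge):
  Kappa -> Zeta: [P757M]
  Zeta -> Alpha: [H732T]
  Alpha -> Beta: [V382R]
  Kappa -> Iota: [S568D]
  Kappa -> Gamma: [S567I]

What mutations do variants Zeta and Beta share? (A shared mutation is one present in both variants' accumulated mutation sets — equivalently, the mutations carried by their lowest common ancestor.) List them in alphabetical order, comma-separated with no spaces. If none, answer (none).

Accumulating mutations along path to Zeta:
  At Kappa: gained [] -> total []
  At Zeta: gained ['P757M'] -> total ['P757M']
Mutations(Zeta) = ['P757M']
Accumulating mutations along path to Beta:
  At Kappa: gained [] -> total []
  At Zeta: gained ['P757M'] -> total ['P757M']
  At Alpha: gained ['H732T'] -> total ['H732T', 'P757M']
  At Beta: gained ['V382R'] -> total ['H732T', 'P757M', 'V382R']
Mutations(Beta) = ['H732T', 'P757M', 'V382R']
Intersection: ['P757M'] ∩ ['H732T', 'P757M', 'V382R'] = ['P757M']

Answer: P757M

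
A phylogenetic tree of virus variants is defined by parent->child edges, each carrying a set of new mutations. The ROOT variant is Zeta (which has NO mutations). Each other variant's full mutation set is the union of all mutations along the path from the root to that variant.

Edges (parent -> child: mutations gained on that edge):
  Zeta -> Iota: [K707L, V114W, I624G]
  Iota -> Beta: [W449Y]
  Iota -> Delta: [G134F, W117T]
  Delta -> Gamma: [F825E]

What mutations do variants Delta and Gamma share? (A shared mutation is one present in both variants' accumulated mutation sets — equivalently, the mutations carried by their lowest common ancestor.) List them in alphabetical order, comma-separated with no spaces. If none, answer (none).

Accumulating mutations along path to Delta:
  At Zeta: gained [] -> total []
  At Iota: gained ['K707L', 'V114W', 'I624G'] -> total ['I624G', 'K707L', 'V114W']
  At Delta: gained ['G134F', 'W117T'] -> total ['G134F', 'I624G', 'K707L', 'V114W', 'W117T']
Mutations(Delta) = ['G134F', 'I624G', 'K707L', 'V114W', 'W117T']
Accumulating mutations along path to Gamma:
  At Zeta: gained [] -> total []
  At Iota: gained ['K707L', 'V114W', 'I624G'] -> total ['I624G', 'K707L', 'V114W']
  At Delta: gained ['G134F', 'W117T'] -> total ['G134F', 'I624G', 'K707L', 'V114W', 'W117T']
  At Gamma: gained ['F825E'] -> total ['F825E', 'G134F', 'I624G', 'K707L', 'V114W', 'W117T']
Mutations(Gamma) = ['F825E', 'G134F', 'I624G', 'K707L', 'V114W', 'W117T']
Intersection: ['G134F', 'I624G', 'K707L', 'V114W', 'W117T'] ∩ ['F825E', 'G134F', 'I624G', 'K707L', 'V114W', 'W117T'] = ['G134F', 'I624G', 'K707L', 'V114W', 'W117T']

Answer: G134F,I624G,K707L,V114W,W117T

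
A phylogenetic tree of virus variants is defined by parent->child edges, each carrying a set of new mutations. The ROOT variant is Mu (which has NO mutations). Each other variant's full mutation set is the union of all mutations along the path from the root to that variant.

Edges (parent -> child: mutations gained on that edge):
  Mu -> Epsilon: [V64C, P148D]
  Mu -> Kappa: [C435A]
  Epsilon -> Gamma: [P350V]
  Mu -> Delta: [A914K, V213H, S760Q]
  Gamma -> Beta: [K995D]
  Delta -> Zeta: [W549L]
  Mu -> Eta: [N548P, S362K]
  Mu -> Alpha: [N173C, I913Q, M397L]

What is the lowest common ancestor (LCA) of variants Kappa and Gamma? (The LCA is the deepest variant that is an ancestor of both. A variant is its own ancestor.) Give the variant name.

Path from root to Kappa: Mu -> Kappa
  ancestors of Kappa: {Mu, Kappa}
Path from root to Gamma: Mu -> Epsilon -> Gamma
  ancestors of Gamma: {Mu, Epsilon, Gamma}
Common ancestors: {Mu}
Walk up from Gamma: Gamma (not in ancestors of Kappa), Epsilon (not in ancestors of Kappa), Mu (in ancestors of Kappa)
Deepest common ancestor (LCA) = Mu

Answer: Mu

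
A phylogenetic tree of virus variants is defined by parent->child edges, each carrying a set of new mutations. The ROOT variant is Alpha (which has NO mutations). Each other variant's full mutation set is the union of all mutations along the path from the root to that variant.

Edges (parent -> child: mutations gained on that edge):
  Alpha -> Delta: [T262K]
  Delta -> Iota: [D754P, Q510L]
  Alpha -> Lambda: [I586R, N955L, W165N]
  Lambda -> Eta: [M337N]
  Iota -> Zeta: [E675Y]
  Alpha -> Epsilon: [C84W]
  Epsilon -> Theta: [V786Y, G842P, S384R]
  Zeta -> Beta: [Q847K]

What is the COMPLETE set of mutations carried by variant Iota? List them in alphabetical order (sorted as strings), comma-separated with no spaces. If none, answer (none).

Answer: D754P,Q510L,T262K

Derivation:
At Alpha: gained [] -> total []
At Delta: gained ['T262K'] -> total ['T262K']
At Iota: gained ['D754P', 'Q510L'] -> total ['D754P', 'Q510L', 'T262K']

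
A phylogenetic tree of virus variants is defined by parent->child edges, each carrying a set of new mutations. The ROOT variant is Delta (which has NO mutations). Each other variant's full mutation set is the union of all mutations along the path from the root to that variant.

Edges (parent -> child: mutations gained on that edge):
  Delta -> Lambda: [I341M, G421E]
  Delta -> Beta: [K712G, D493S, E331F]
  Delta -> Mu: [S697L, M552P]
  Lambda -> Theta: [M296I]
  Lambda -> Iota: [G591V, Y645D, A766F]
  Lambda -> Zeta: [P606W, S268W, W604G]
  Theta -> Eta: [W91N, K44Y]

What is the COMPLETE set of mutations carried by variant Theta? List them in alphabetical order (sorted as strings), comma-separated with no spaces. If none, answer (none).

At Delta: gained [] -> total []
At Lambda: gained ['I341M', 'G421E'] -> total ['G421E', 'I341M']
At Theta: gained ['M296I'] -> total ['G421E', 'I341M', 'M296I']

Answer: G421E,I341M,M296I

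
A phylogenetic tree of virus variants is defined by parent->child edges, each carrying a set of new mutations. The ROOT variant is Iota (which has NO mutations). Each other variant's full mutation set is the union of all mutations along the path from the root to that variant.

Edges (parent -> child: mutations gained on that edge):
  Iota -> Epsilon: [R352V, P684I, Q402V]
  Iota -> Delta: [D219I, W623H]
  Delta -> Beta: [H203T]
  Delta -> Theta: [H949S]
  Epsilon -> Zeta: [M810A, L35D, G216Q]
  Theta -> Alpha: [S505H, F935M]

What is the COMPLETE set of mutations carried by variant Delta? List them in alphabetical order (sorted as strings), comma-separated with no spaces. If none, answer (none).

At Iota: gained [] -> total []
At Delta: gained ['D219I', 'W623H'] -> total ['D219I', 'W623H']

Answer: D219I,W623H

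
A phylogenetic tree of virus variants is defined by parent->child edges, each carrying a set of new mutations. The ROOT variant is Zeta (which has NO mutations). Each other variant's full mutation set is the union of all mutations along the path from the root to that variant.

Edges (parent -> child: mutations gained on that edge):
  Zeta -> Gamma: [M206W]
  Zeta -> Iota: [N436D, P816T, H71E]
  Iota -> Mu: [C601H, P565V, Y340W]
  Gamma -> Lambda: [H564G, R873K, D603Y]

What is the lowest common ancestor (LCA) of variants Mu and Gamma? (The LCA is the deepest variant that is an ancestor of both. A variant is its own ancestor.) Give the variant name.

Answer: Zeta

Derivation:
Path from root to Mu: Zeta -> Iota -> Mu
  ancestors of Mu: {Zeta, Iota, Mu}
Path from root to Gamma: Zeta -> Gamma
  ancestors of Gamma: {Zeta, Gamma}
Common ancestors: {Zeta}
Walk up from Gamma: Gamma (not in ancestors of Mu), Zeta (in ancestors of Mu)
Deepest common ancestor (LCA) = Zeta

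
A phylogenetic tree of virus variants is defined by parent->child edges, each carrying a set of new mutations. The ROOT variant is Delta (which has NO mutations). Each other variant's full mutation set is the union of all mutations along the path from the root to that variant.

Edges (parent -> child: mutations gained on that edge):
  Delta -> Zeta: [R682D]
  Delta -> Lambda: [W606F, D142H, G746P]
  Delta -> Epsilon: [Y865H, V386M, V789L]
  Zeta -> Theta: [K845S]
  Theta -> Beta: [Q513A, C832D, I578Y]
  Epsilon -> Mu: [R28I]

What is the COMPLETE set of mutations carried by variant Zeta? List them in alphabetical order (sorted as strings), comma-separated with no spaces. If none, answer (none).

Answer: R682D

Derivation:
At Delta: gained [] -> total []
At Zeta: gained ['R682D'] -> total ['R682D']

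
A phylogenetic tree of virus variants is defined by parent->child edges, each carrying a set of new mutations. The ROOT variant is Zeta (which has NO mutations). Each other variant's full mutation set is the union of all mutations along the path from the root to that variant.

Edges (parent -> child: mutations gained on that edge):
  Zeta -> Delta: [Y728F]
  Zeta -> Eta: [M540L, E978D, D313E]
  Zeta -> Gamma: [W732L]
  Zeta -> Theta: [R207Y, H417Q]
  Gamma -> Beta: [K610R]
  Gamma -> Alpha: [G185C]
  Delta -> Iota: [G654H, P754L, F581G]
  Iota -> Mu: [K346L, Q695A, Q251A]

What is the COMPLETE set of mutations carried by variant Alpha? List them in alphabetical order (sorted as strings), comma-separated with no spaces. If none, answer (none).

Answer: G185C,W732L

Derivation:
At Zeta: gained [] -> total []
At Gamma: gained ['W732L'] -> total ['W732L']
At Alpha: gained ['G185C'] -> total ['G185C', 'W732L']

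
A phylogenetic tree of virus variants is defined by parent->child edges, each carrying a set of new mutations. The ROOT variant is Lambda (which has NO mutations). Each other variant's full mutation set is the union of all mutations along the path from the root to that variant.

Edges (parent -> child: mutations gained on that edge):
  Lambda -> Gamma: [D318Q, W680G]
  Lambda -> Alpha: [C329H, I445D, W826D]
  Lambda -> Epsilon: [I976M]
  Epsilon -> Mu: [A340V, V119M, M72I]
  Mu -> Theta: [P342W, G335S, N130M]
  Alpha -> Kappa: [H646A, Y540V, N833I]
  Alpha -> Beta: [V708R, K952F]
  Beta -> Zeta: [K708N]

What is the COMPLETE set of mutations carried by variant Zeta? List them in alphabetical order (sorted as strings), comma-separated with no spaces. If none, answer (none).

Answer: C329H,I445D,K708N,K952F,V708R,W826D

Derivation:
At Lambda: gained [] -> total []
At Alpha: gained ['C329H', 'I445D', 'W826D'] -> total ['C329H', 'I445D', 'W826D']
At Beta: gained ['V708R', 'K952F'] -> total ['C329H', 'I445D', 'K952F', 'V708R', 'W826D']
At Zeta: gained ['K708N'] -> total ['C329H', 'I445D', 'K708N', 'K952F', 'V708R', 'W826D']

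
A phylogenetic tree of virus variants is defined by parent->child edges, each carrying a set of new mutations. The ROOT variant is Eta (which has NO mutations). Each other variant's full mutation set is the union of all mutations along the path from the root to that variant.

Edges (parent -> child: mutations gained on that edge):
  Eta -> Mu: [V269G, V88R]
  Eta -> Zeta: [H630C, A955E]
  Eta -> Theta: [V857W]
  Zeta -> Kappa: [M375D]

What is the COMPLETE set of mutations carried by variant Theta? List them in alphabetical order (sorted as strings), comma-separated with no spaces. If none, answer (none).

At Eta: gained [] -> total []
At Theta: gained ['V857W'] -> total ['V857W']

Answer: V857W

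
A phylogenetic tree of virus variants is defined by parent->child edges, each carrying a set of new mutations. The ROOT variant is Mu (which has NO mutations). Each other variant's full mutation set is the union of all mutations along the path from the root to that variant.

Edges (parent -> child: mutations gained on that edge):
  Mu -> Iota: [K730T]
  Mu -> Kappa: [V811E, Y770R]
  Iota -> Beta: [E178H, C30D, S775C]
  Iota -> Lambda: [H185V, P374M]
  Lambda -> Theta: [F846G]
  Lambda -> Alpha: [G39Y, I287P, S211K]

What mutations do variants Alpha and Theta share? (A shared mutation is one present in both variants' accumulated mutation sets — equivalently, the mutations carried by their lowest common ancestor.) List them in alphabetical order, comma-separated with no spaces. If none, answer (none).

Accumulating mutations along path to Alpha:
  At Mu: gained [] -> total []
  At Iota: gained ['K730T'] -> total ['K730T']
  At Lambda: gained ['H185V', 'P374M'] -> total ['H185V', 'K730T', 'P374M']
  At Alpha: gained ['G39Y', 'I287P', 'S211K'] -> total ['G39Y', 'H185V', 'I287P', 'K730T', 'P374M', 'S211K']
Mutations(Alpha) = ['G39Y', 'H185V', 'I287P', 'K730T', 'P374M', 'S211K']
Accumulating mutations along path to Theta:
  At Mu: gained [] -> total []
  At Iota: gained ['K730T'] -> total ['K730T']
  At Lambda: gained ['H185V', 'P374M'] -> total ['H185V', 'K730T', 'P374M']
  At Theta: gained ['F846G'] -> total ['F846G', 'H185V', 'K730T', 'P374M']
Mutations(Theta) = ['F846G', 'H185V', 'K730T', 'P374M']
Intersection: ['G39Y', 'H185V', 'I287P', 'K730T', 'P374M', 'S211K'] ∩ ['F846G', 'H185V', 'K730T', 'P374M'] = ['H185V', 'K730T', 'P374M']

Answer: H185V,K730T,P374M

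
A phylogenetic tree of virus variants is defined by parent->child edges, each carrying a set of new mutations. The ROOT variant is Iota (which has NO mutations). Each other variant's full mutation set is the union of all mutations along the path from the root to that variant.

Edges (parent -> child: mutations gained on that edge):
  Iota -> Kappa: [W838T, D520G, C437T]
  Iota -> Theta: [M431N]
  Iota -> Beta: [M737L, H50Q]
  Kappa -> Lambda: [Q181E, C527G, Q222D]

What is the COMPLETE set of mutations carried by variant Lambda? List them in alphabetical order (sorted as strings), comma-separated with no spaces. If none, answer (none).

Answer: C437T,C527G,D520G,Q181E,Q222D,W838T

Derivation:
At Iota: gained [] -> total []
At Kappa: gained ['W838T', 'D520G', 'C437T'] -> total ['C437T', 'D520G', 'W838T']
At Lambda: gained ['Q181E', 'C527G', 'Q222D'] -> total ['C437T', 'C527G', 'D520G', 'Q181E', 'Q222D', 'W838T']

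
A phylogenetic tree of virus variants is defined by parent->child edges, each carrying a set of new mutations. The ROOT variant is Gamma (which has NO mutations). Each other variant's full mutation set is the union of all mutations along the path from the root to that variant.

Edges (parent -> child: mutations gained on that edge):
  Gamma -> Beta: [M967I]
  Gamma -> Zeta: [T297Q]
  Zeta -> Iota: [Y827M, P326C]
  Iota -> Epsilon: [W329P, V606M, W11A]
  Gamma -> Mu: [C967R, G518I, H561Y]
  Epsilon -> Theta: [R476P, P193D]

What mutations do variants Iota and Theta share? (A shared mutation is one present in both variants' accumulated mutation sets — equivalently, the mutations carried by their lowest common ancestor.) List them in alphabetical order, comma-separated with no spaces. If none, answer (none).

Accumulating mutations along path to Iota:
  At Gamma: gained [] -> total []
  At Zeta: gained ['T297Q'] -> total ['T297Q']
  At Iota: gained ['Y827M', 'P326C'] -> total ['P326C', 'T297Q', 'Y827M']
Mutations(Iota) = ['P326C', 'T297Q', 'Y827M']
Accumulating mutations along path to Theta:
  At Gamma: gained [] -> total []
  At Zeta: gained ['T297Q'] -> total ['T297Q']
  At Iota: gained ['Y827M', 'P326C'] -> total ['P326C', 'T297Q', 'Y827M']
  At Epsilon: gained ['W329P', 'V606M', 'W11A'] -> total ['P326C', 'T297Q', 'V606M', 'W11A', 'W329P', 'Y827M']
  At Theta: gained ['R476P', 'P193D'] -> total ['P193D', 'P326C', 'R476P', 'T297Q', 'V606M', 'W11A', 'W329P', 'Y827M']
Mutations(Theta) = ['P193D', 'P326C', 'R476P', 'T297Q', 'V606M', 'W11A', 'W329P', 'Y827M']
Intersection: ['P326C', 'T297Q', 'Y827M'] ∩ ['P193D', 'P326C', 'R476P', 'T297Q', 'V606M', 'W11A', 'W329P', 'Y827M'] = ['P326C', 'T297Q', 'Y827M']

Answer: P326C,T297Q,Y827M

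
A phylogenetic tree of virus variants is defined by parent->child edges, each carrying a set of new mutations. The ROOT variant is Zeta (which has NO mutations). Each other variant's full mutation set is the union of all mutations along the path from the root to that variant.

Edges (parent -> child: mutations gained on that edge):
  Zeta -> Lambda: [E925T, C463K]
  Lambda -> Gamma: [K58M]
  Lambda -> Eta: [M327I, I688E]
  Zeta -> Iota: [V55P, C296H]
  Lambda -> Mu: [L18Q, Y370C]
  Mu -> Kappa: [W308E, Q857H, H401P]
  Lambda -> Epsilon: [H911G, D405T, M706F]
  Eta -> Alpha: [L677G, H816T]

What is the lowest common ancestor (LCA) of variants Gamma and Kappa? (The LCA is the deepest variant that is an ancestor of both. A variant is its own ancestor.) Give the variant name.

Answer: Lambda

Derivation:
Path from root to Gamma: Zeta -> Lambda -> Gamma
  ancestors of Gamma: {Zeta, Lambda, Gamma}
Path from root to Kappa: Zeta -> Lambda -> Mu -> Kappa
  ancestors of Kappa: {Zeta, Lambda, Mu, Kappa}
Common ancestors: {Zeta, Lambda}
Walk up from Kappa: Kappa (not in ancestors of Gamma), Mu (not in ancestors of Gamma), Lambda (in ancestors of Gamma), Zeta (in ancestors of Gamma)
Deepest common ancestor (LCA) = Lambda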